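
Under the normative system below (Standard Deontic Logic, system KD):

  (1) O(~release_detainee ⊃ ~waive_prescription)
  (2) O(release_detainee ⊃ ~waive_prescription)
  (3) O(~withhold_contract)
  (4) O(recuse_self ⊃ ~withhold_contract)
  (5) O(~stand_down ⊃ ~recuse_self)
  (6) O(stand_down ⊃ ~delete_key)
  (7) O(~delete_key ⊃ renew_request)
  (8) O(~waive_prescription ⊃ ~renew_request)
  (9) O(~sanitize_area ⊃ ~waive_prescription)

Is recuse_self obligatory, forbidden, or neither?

Forbidden

Premises 2 and 1 are O(release_detainee ⊃ ~waive_prescription) and O(~release_detainee ⊃ ~waive_prescription); every ideal world satisfies release_detainee or ~release_detainee, so in either case ~waive_prescription holds — hence O(~waive_prescription).
Premise 8 is O(~waive_prescription ⊃ ~renew_request); since O(~waive_prescription), deontic closure gives O(~renew_request).
Premise 7 is O(~delete_key ⊃ renew_request); contrapositively O(~renew_request ⊃ delete_key). Since O(~renew_request) holds, K gives O(delete_key).
Premise 6, O(stand_down ⊃ ~delete_key), contraposes to O(delete_key ⊃ ~stand_down); with O(delete_key) we get O(~stand_down).
Applying K to premise 5 (O(~stand_down ⊃ ~recuse_self)) and O(~stand_down) yields O(~recuse_self).
Premises 3, 4, 9 do not contribute to this derivation.
Thus O(~recuse_self), which is F(recuse_self): recuse_self is forbidden.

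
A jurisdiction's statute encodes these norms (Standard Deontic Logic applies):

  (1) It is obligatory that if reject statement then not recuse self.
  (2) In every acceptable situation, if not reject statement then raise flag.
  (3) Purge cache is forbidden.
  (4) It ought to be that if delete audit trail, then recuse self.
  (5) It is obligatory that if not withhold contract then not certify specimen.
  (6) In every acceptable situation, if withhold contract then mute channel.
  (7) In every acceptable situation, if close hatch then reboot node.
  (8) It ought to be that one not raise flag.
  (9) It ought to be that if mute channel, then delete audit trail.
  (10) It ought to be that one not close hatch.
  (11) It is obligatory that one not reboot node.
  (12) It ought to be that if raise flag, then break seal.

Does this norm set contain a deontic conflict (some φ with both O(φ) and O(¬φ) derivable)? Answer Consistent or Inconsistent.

Premise 7 is O(close_hatch → reboot_node), but O(close_hatch) is not derivable from the premises, so it does not yield O(reboot_node).
So O(reboot_node) is not derivable, and the apparent clash with O(¬reboot_node) does not arise.
A world satisfying every obligation exists (e.g. break_seal=false, certify_specimen=false, close_hatch=false, delete_audit_trail=false, mute_channel=false, purge_cache=false, raise_flag=false, reboot_node=false, recuse_self=false, reject_statement=true, withhold_contract=false); no atom is both obligatory and forbidden, so the set is consistent.

Consistent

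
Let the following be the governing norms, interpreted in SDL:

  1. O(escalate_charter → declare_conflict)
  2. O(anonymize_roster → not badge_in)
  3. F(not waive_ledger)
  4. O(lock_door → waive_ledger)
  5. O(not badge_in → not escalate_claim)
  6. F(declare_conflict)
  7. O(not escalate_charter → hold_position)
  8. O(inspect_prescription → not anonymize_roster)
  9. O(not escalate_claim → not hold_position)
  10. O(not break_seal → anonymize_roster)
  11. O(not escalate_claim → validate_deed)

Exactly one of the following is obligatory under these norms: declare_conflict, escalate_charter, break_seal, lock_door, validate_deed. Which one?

break_seal

F(declare_conflict) at premise 6 means O(not declare_conflict).
The contrapositive of premise 1 (O(escalate_charter → declare_conflict)) is O(not declare_conflict → not escalate_charter), and O(not declare_conflict) is already established, so O(not escalate_charter).
With premise 7, O(not escalate_charter → hold_position), the K-axiom yields O(hold_position).
Premise 9 is O(not escalate_claim → not hold_position); contrapositively O(hold_position → escalate_claim). Since O(hold_position) holds, K gives O(escalate_claim).
Premise 5, O(not badge_in → not escalate_claim), contraposes to O(escalate_claim → badge_in); with O(escalate_claim) we get O(badge_in).
Premise 2 is O(anonymize_roster → not badge_in); contrapositively O(badge_in → not anonymize_roster). Since O(badge_in) holds, K gives O(not anonymize_roster).
Premise 10 is O(not break_seal → anonymize_roster); contrapositively O(not anonymize_roster → break_seal). Since O(not anonymize_roster) holds, K gives O(break_seal).
So O(break_seal) holds — break_seal is obligatory. None of the other listed options is made obligatory by any chain of premises.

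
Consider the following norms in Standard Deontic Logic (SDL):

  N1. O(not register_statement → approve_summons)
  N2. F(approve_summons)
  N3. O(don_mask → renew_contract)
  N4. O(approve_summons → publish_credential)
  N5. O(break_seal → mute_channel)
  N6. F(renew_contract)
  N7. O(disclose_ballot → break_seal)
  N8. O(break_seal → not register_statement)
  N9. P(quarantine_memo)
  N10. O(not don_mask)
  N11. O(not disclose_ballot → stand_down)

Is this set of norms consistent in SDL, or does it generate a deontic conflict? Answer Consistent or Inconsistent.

Consistent

Premise 3 is O(don_mask → renew_contract), but O(don_mask) is not derivable from the premises, so it does not yield O(renew_contract).
So O(renew_contract) is not derivable, and the apparent clash with O(not renew_contract) does not arise.
A world satisfying every obligation exists (e.g. approve_summons=false, break_seal=false, disclose_ballot=false, don_mask=false, mute_channel=false, publish_credential=false, quarantine_memo=false, register_statement=true, renew_contract=false, stand_down=true); no atom is both obligatory and forbidden, so the set is consistent.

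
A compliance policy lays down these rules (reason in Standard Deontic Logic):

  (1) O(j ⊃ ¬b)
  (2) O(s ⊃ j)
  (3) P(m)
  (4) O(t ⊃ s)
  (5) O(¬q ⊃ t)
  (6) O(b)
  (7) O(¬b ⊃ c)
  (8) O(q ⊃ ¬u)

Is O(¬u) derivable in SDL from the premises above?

Yes

Premise 6 states O(b) outright.
Premise 1 is O(j ⊃ ¬b); contrapositively O(b ⊃ ¬j). Since O(b) holds, K gives O(¬j).
Premise 2 is O(s ⊃ j); contrapositively O(¬j ⊃ ¬s). Since O(¬j) holds, K gives O(¬s).
Premise 4, O(t ⊃ s), contraposes to O(¬s ⊃ ¬t); with O(¬s) we get O(¬t).
Premise 5 is O(¬q ⊃ t); contrapositively O(¬t ⊃ q). Since O(¬t) holds, K gives O(q).
Applying K to premise 8 (O(q ⊃ ¬u)) and O(q) yields O(¬u).
Premises 3, 7 do not contribute to this derivation.
So O(¬u) follows.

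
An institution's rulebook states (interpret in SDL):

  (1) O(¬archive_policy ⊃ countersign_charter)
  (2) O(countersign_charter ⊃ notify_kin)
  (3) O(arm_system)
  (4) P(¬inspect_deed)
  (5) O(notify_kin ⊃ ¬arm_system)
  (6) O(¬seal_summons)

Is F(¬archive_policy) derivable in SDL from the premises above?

Yes

Premise 3 gives O(arm_system).
The contrapositive of premise 5 (O(notify_kin ⊃ ¬arm_system)) is O(arm_system ⊃ ¬notify_kin), and O(arm_system) is already established, so O(¬notify_kin).
Premise 2, O(countersign_charter ⊃ notify_kin), contraposes to O(¬notify_kin ⊃ ¬countersign_charter); with O(¬notify_kin) we get O(¬countersign_charter).
Premise 1, O(¬archive_policy ⊃ countersign_charter), contraposes to O(¬countersign_charter ⊃ archive_policy); with O(¬countersign_charter) we get O(archive_policy).
Premises 4, 6 do not contribute to this derivation.
So O(archive_policy) holds, i.e. F(¬archive_policy). The claim follows.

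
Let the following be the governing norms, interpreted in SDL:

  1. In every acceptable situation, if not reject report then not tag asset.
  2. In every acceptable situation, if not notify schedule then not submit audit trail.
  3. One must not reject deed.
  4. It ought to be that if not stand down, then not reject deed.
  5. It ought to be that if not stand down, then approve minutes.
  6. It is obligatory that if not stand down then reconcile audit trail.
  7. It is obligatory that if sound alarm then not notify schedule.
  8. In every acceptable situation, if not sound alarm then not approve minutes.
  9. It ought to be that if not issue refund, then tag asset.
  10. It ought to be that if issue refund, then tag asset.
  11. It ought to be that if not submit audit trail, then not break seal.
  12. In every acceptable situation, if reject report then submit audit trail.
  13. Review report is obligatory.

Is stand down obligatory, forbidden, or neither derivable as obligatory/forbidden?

Obligatory

Premises 9 and 10 are O(¬issue_refund → tag_asset) and O(issue_refund → tag_asset); every ideal world satisfies ¬issue_refund or issue_refund, so in either case tag_asset holds — hence O(tag_asset).
Premise 1 is O(¬reject_report → ¬tag_asset); contrapositively O(tag_asset → reject_report). Since O(tag_asset) holds, K gives O(reject_report).
Applying K to premise 12 (O(reject_report → submit_audit_trail)) and O(reject_report) yields O(submit_audit_trail).
Premise 2 is O(¬notify_schedule → ¬submit_audit_trail); contrapositively O(submit_audit_trail → notify_schedule). Since O(submit_audit_trail) holds, K gives O(notify_schedule).
The contrapositive of premise 7 (O(sound_alarm → ¬notify_schedule)) is O(notify_schedule → ¬sound_alarm), and O(notify_schedule) is already established, so O(¬sound_alarm).
Applying K to premise 8 (O(¬sound_alarm → ¬approve_minutes)) and O(¬sound_alarm) yields O(¬approve_minutes).
Premise 5, O(¬stand_down → approve_minutes), contraposes to O(¬approve_minutes → stand_down); with O(¬approve_minutes) we get O(stand_down).
Premises 3, 4, 6, 11, 13 do not contribute to this derivation.
Hence stand_down is obligatory.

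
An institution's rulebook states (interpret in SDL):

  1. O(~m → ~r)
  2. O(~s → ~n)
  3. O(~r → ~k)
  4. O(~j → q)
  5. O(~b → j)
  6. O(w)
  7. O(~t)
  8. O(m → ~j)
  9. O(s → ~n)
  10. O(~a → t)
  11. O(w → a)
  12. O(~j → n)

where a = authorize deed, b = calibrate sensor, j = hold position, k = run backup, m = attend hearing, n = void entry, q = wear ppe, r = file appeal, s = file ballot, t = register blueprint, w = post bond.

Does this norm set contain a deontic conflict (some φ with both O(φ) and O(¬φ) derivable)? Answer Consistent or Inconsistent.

Consistent

Premise 10 is O(~a → t), but O(~a) is not derivable from the premises, so it does not yield O(t).
So O(t) is not derivable, and the apparent clash with O(~t) does not arise.
A world satisfying every obligation exists (e.g. a=true, b=false, j=true, k=false, m=false, n=false, q=false, r=false, s=false, t=false, w=true); no atom is both obligatory and forbidden, so the set is consistent.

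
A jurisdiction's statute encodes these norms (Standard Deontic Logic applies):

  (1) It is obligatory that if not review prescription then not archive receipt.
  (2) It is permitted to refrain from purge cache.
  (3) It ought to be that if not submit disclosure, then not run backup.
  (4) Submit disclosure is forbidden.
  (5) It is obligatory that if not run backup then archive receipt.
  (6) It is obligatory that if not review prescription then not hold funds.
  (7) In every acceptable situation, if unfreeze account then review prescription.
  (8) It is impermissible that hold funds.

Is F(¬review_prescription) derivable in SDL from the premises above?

Yes

Premise 4, F(submit_disclosure), is equivalent to O(¬submit_disclosure).
Applying K to premise 3 (O(¬submit_disclosure → ¬run_backup)) and O(¬submit_disclosure) yields O(¬run_backup).
With premise 5, O(¬run_backup → archive_receipt), the K-axiom yields O(archive_receipt).
Premise 1, O(¬review_prescription → ¬archive_receipt), contraposes to O(archive_receipt → review_prescription); with O(archive_receipt) we get O(review_prescription).
Premises 2, 6, 7, 8 do not contribute to this derivation.
So O(review_prescription) holds, i.e. F(¬review_prescription). The claim follows.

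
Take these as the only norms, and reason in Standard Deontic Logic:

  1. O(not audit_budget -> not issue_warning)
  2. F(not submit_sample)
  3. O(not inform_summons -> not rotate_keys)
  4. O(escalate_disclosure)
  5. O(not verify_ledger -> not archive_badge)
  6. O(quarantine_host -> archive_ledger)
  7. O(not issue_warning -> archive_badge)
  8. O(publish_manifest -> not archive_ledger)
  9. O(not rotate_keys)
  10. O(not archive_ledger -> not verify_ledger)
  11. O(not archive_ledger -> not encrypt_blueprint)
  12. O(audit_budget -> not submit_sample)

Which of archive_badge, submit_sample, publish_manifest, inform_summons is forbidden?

Premise 2 is F(not submit_sample), i.e. O(submit_sample).
The contrapositive of premise 12 (O(audit_budget -> not submit_sample)) is O(submit_sample -> not audit_budget), and O(submit_sample) is already established, so O(not audit_budget).
From O(not audit_budget) and premise 1, O(not audit_budget -> not issue_warning), we obtain O(not issue_warning).
Premise 7 is O(not issue_warning -> archive_badge); since O(not issue_warning), deontic closure gives O(archive_badge).
The contrapositive of premise 5 (O(not verify_ledger -> not archive_badge)) is O(archive_badge -> verify_ledger), and O(archive_badge) is already established, so O(verify_ledger).
Premise 10 is O(not archive_ledger -> not verify_ledger); contrapositively O(verify_ledger -> archive_ledger). Since O(verify_ledger) holds, K gives O(archive_ledger).
Premise 8 is O(publish_manifest -> not archive_ledger); contrapositively O(archive_ledger -> not publish_manifest). Since O(archive_ledger) holds, K gives O(not publish_manifest).
So O(not publish_manifest) holds, i.e. publish_manifest is forbidden. None of the other listed options is forbidden under the premises.

publish_manifest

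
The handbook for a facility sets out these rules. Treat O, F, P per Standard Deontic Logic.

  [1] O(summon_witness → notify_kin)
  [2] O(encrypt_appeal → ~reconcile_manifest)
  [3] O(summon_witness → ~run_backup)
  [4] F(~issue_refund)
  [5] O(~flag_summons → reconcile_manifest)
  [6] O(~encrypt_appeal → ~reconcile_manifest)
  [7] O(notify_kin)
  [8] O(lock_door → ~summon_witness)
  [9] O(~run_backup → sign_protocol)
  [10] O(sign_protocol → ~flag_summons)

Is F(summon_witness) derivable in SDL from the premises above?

Premises 6 and 2 are O(~encrypt_appeal → ~reconcile_manifest) and O(encrypt_appeal → ~reconcile_manifest); every ideal world satisfies ~encrypt_appeal or encrypt_appeal, so in either case ~reconcile_manifest holds — hence O(~reconcile_manifest).
The contrapositive of premise 5 (O(~flag_summons → reconcile_manifest)) is O(~reconcile_manifest → flag_summons), and O(~reconcile_manifest) is already established, so O(flag_summons).
Premise 10, O(sign_protocol → ~flag_summons), contraposes to O(flag_summons → ~sign_protocol); with O(flag_summons) we get O(~sign_protocol).
The contrapositive of premise 9 (O(~run_backup → sign_protocol)) is O(~sign_protocol → run_backup), and O(~sign_protocol) is already established, so O(run_backup).
Premise 3 is O(summon_witness → ~run_backup); contrapositively O(run_backup → ~summon_witness). Since O(run_backup) holds, K gives O(~summon_witness).
Premises 1, 4, 7, 8 do not contribute to this derivation.
So O(~summon_witness) holds, i.e. F(summon_witness). The claim follows.

Yes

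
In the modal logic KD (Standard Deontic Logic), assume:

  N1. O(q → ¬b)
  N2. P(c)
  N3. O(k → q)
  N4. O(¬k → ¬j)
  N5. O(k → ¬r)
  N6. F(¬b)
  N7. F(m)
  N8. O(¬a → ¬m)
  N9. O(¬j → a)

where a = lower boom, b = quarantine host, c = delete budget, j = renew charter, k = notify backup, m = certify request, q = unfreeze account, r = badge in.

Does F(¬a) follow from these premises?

Yes

Premise 6 is F(¬b), i.e. O(b).
The contrapositive of premise 1 (O(q → ¬b)) is O(b → ¬q), and O(b) is already established, so O(¬q).
Premise 3 is O(k → q); contrapositively O(¬q → ¬k). Since O(¬q) holds, K gives O(¬k).
From O(¬k) and premise 4, O(¬k → ¬j), we obtain O(¬j).
Premise 9 is O(¬j → a); since O(¬j), deontic closure gives O(a).
Premises 2, 5, 7, 8 do not contribute to this derivation.
So O(a) holds, i.e. F(¬a). The claim follows.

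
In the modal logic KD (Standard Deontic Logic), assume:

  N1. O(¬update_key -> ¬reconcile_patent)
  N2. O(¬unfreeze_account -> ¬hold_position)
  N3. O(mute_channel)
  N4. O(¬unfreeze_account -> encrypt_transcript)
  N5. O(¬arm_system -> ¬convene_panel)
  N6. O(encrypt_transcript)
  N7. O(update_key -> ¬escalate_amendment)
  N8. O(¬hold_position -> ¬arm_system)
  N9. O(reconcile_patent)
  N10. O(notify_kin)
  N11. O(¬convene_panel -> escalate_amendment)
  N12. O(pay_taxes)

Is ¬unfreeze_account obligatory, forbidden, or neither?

Forbidden

Premise 9 states O(reconcile_patent) outright.
The contrapositive of premise 1 (O(¬update_key -> ¬reconcile_patent)) is O(reconcile_patent -> update_key), and O(reconcile_patent) is already established, so O(update_key).
With premise 7, O(update_key -> ¬escalate_amendment), the K-axiom yields O(¬escalate_amendment).
The contrapositive of premise 11 (O(¬convene_panel -> escalate_amendment)) is O(¬escalate_amendment -> convene_panel), and O(¬escalate_amendment) is already established, so O(convene_panel).
Premise 5, O(¬arm_system -> ¬convene_panel), contraposes to O(convene_panel -> arm_system); with O(convene_panel) we get O(arm_system).
Premise 8 is O(¬hold_position -> ¬arm_system); contrapositively O(arm_system -> hold_position). Since O(arm_system) holds, K gives O(hold_position).
Premise 2, O(¬unfreeze_account -> ¬hold_position), contraposes to O(hold_position -> unfreeze_account); with O(hold_position) we get O(unfreeze_account).
Premises 3, 4, 6, 10, 12 do not contribute to this derivation.
Thus O(unfreeze_account), which is F(¬unfreeze_account): ¬unfreeze_account is forbidden.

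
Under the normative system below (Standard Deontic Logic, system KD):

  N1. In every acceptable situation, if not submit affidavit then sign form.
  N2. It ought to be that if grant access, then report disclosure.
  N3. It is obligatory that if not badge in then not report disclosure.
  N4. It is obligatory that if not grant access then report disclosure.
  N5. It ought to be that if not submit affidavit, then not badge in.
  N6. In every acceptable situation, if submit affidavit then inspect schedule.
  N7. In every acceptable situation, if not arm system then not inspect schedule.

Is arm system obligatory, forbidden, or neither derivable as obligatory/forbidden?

Premises 2 and 4 cover both cases: O(grant_access → report_disclosure) and O(¬grant_access → report_disclosure). Since grant_access ∨ ¬grant_access is a tautology, O(report_disclosure) follows.
Premise 3, O(¬badge_in → ¬report_disclosure), contraposes to O(report_disclosure → badge_in); with O(report_disclosure) we get O(badge_in).
The contrapositive of premise 5 (O(¬submit_affidavit → ¬badge_in)) is O(badge_in → submit_affidavit), and O(badge_in) is already established, so O(submit_affidavit).
With premise 6, O(submit_affidavit → inspect_schedule), the K-axiom yields O(inspect_schedule).
The contrapositive of premise 7 (O(¬arm_system → ¬inspect_schedule)) is O(inspect_schedule → arm_system), and O(inspect_schedule) is already established, so O(arm_system).
Premise 1 does not contribute to this derivation.
Hence arm_system is obligatory.

Obligatory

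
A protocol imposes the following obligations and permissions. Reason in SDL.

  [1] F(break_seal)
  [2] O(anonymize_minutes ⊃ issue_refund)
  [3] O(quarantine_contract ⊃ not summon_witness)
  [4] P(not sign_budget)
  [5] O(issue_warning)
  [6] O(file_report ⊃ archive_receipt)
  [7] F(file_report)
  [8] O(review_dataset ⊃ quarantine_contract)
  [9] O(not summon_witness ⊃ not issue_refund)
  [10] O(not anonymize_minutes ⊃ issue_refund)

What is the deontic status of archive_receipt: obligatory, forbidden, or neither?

Neither

Premise 6 is O(file_report ⊃ archive_receipt), but O(file_report) is not derivable from the premises, so it does not yield O(archive_receipt).
No premise or chain of K-axiom applications forces O(archive_receipt), and none forces O(not archive_receipt). So archive_receipt is neither obligatory nor forbidden under these norms.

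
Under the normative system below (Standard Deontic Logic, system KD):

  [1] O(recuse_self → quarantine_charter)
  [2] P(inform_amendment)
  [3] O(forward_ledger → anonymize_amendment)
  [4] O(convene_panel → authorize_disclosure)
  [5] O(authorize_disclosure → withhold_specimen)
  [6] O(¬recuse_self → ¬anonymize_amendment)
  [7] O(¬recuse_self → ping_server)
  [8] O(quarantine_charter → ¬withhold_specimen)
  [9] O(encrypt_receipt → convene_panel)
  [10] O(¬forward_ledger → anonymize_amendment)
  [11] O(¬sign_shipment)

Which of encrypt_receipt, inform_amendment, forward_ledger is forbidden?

encrypt_receipt

Premises 10 and 3 are O(¬forward_ledger → anonymize_amendment) and O(forward_ledger → anonymize_amendment); every ideal world satisfies ¬forward_ledger or forward_ledger, so in either case anonymize_amendment holds — hence O(anonymize_amendment).
Premise 6, O(¬recuse_self → ¬anonymize_amendment), contraposes to O(anonymize_amendment → recuse_self); with O(anonymize_amendment) we get O(recuse_self).
With premise 1, O(recuse_self → quarantine_charter), the K-axiom yields O(quarantine_charter).
From O(quarantine_charter) and premise 8, O(quarantine_charter → ¬withhold_specimen), we obtain O(¬withhold_specimen).
The contrapositive of premise 5 (O(authorize_disclosure → withhold_specimen)) is O(¬withhold_specimen → ¬authorize_disclosure), and O(¬withhold_specimen) is already established, so O(¬authorize_disclosure).
Premise 4, O(convene_panel → authorize_disclosure), contraposes to O(¬authorize_disclosure → ¬convene_panel); with O(¬authorize_disclosure) we get O(¬convene_panel).
Premise 9, O(encrypt_receipt → convene_panel), contraposes to O(¬convene_panel → ¬encrypt_receipt); with O(¬convene_panel) we get O(¬encrypt_receipt).
So O(¬encrypt_receipt) holds, i.e. encrypt_receipt is forbidden. None of the other listed options is forbidden under the premises.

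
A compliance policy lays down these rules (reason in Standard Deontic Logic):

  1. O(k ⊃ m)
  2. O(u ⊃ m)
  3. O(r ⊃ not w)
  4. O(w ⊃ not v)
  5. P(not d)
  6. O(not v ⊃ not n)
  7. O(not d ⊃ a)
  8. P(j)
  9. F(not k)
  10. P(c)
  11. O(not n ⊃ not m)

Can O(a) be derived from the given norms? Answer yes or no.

No

Premise 7 is O(not d ⊃ a), but O(not d) is not derivable from the premises (the permission P(not d) asserts only not O(d), not O(not d)), so it does not yield O(a).
No other premise forces O(a). An ideal world satisfying every premise can still have a false, so O(a) is not derivable.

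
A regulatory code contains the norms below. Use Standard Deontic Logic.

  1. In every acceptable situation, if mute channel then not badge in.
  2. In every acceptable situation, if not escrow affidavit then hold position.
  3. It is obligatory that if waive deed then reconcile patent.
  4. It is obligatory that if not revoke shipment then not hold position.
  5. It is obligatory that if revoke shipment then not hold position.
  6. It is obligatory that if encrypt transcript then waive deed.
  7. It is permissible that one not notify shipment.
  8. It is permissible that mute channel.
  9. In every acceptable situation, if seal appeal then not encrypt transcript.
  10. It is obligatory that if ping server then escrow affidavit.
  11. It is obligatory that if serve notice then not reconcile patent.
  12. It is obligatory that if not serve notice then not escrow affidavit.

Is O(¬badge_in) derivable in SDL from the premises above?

Premise 1 is O(mute_channel → ¬badge_in), but O(mute_channel) is not derivable from the premises (the permission P(mute_channel) asserts only ¬O(¬mute_channel), not O(mute_channel)), so it does not yield O(¬badge_in).
No other premise forces O(¬badge_in). An ideal world satisfying every premise can still have ¬badge_in false, so O(¬badge_in) is not derivable.

No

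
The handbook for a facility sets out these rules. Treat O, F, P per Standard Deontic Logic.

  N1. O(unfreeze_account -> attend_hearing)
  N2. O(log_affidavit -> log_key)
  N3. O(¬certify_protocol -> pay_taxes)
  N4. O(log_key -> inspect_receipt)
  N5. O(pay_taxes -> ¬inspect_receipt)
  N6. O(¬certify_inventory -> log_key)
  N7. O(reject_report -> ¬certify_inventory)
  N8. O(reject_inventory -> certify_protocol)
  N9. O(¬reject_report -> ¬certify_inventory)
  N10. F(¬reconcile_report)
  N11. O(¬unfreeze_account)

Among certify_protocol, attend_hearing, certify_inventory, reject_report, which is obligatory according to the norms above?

certify_protocol

Premises 9 and 7 cover both cases: O(¬reject_report -> ¬certify_inventory) and O(reject_report -> ¬certify_inventory). Since ¬reject_report ∨ reject_report is a tautology, O(¬certify_inventory) follows.
Applying K to premise 6 (O(¬certify_inventory -> log_key)) and O(¬certify_inventory) yields O(log_key).
Premise 4 is O(log_key -> inspect_receipt); since O(log_key), deontic closure gives O(inspect_receipt).
The contrapositive of premise 5 (O(pay_taxes -> ¬inspect_receipt)) is O(inspect_receipt -> ¬pay_taxes), and O(inspect_receipt) is already established, so O(¬pay_taxes).
Premise 3 is O(¬certify_protocol -> pay_taxes); contrapositively O(¬pay_taxes -> certify_protocol). Since O(¬pay_taxes) holds, K gives O(certify_protocol).
So O(certify_protocol) holds — certify_protocol is obligatory. None of the other listed options is made obligatory by any chain of premises.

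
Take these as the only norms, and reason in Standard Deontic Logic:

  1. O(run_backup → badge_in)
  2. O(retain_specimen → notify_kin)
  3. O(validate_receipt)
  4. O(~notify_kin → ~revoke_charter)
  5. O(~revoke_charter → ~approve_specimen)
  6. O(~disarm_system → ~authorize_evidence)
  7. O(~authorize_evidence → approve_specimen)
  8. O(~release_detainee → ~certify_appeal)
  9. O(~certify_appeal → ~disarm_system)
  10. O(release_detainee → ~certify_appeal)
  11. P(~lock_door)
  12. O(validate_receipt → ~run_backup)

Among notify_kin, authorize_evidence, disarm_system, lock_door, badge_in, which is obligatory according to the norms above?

Premises 10 and 8 cover both cases: O(release_detainee → ~certify_appeal) and O(~release_detainee → ~certify_appeal). Since release_detainee ∨ ~release_detainee is a tautology, O(~certify_appeal) follows.
With premise 9, O(~certify_appeal → ~disarm_system), the K-axiom yields O(~disarm_system).
From O(~disarm_system) and premise 6, O(~disarm_system → ~authorize_evidence), we obtain O(~authorize_evidence).
Applying K to premise 7 (O(~authorize_evidence → approve_specimen)) and O(~authorize_evidence) yields O(approve_specimen).
Premise 5, O(~revoke_charter → ~approve_specimen), contraposes to O(approve_specimen → revoke_charter); with O(approve_specimen) we get O(revoke_charter).
Premise 4, O(~notify_kin → ~revoke_charter), contraposes to O(revoke_charter → notify_kin); with O(revoke_charter) we get O(notify_kin).
So O(notify_kin) holds — notify_kin is obligatory. None of the other listed options is made obligatory by any chain of premises.

notify_kin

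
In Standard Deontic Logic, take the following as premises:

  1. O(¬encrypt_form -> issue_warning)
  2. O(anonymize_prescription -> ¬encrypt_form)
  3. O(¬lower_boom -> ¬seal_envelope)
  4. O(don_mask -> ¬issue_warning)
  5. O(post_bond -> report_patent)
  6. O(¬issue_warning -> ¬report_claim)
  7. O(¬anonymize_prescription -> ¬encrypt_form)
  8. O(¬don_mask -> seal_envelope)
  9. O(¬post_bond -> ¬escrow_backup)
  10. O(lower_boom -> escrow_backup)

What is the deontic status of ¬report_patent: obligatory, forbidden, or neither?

By case analysis on anonymize_prescription: premise 2 gives O(anonymize_prescription -> ¬encrypt_form) and premise 7 gives O(¬anonymize_prescription -> ¬encrypt_form), so O(¬encrypt_form) either way.
Premise 1 is O(¬encrypt_form -> issue_warning); since O(¬encrypt_form), deontic closure gives O(issue_warning).
The contrapositive of premise 4 (O(don_mask -> ¬issue_warning)) is O(issue_warning -> ¬don_mask), and O(issue_warning) is already established, so O(¬don_mask).
Applying K to premise 8 (O(¬don_mask -> seal_envelope)) and O(¬don_mask) yields O(seal_envelope).
Premise 3 is O(¬lower_boom -> ¬seal_envelope); contrapositively O(seal_envelope -> lower_boom). Since O(seal_envelope) holds, K gives O(lower_boom).
Premise 10 is O(lower_boom -> escrow_backup); since O(lower_boom), deontic closure gives O(escrow_backup).
Premise 9, O(¬post_bond -> ¬escrow_backup), contraposes to O(escrow_backup -> post_bond); with O(escrow_backup) we get O(post_bond).
With premise 5, O(post_bond -> report_patent), the K-axiom yields O(report_patent).
Premise 6 does not contribute to this derivation.
Thus O(report_patent), which is F(¬report_patent): ¬report_patent is forbidden.

Forbidden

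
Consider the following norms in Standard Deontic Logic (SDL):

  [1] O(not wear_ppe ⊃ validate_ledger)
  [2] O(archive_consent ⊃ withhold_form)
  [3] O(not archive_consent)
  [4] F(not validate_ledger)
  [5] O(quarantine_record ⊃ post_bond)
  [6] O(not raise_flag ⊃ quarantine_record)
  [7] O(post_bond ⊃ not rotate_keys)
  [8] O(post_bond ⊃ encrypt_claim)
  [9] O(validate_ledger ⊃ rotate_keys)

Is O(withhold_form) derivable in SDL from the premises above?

No

Premise 2 is O(archive_consent ⊃ withhold_form), but O(archive_consent) is not derivable from the premises, so it does not yield O(withhold_form).
No other premise forces O(withhold_form). An ideal world satisfying every premise can still have withhold_form false, so O(withhold_form) is not derivable.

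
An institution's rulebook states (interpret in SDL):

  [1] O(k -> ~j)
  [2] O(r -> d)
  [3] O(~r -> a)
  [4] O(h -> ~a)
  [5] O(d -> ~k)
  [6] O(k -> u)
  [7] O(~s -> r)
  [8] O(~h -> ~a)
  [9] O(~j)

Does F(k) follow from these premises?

By case analysis on ~h: premise 8 gives O(~h -> ~a) and premise 4 gives O(h -> ~a), so O(~a) either way.
The contrapositive of premise 3 (O(~r -> a)) is O(~a -> r), and O(~a) is already established, so O(r).
Premise 2 is O(r -> d); since O(r), deontic closure gives O(d).
With premise 5, O(d -> ~k), the K-axiom yields O(~k).
Premises 1, 6, 7, 9 do not contribute to this derivation.
So O(~k) holds, i.e. F(k). The claim follows.

Yes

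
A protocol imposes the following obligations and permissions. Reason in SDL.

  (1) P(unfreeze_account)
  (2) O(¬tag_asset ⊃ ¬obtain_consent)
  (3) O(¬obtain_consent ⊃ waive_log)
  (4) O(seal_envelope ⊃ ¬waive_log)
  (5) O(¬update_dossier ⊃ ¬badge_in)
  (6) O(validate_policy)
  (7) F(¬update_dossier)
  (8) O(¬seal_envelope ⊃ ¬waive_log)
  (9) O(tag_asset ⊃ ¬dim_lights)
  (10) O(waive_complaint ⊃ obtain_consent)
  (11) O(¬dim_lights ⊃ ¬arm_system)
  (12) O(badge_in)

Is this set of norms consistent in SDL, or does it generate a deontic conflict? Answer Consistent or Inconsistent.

Consistent

Premise 5 is O(¬update_dossier ⊃ ¬badge_in), but O(¬update_dossier) is not derivable from the premises, so it does not yield O(¬badge_in).
So O(¬badge_in) is not derivable, and the apparent clash with O(badge_in) does not arise.
A world satisfying every obligation exists (e.g. arm_system=false, badge_in=true, dim_lights=false, obtain_consent=true, seal_envelope=false, tag_asset=true, unfreeze_account=false, update_dossier=true, validate_policy=true, waive_complaint=false, waive_log=false); no atom is both obligatory and forbidden, so the set is consistent.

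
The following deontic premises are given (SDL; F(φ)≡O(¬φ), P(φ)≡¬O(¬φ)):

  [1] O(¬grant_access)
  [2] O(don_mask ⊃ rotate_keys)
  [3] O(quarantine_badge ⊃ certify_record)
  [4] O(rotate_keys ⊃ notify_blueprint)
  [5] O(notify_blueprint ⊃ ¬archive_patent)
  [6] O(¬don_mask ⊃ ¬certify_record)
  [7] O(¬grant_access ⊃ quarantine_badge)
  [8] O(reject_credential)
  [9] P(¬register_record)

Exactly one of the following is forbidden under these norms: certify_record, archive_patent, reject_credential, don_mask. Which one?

From premise 1 we have O(¬grant_access).
From O(¬grant_access) and premise 7, O(¬grant_access ⊃ quarantine_badge), we obtain O(quarantine_badge).
From O(quarantine_badge) and premise 3, O(quarantine_badge ⊃ certify_record), we obtain O(certify_record).
Premise 6, O(¬don_mask ⊃ ¬certify_record), contraposes to O(certify_record ⊃ don_mask); with O(certify_record) we get O(don_mask).
Applying K to premise 2 (O(don_mask ⊃ rotate_keys)) and O(don_mask) yields O(rotate_keys).
Premise 4 is O(rotate_keys ⊃ notify_blueprint); since O(rotate_keys), deontic closure gives O(notify_blueprint).
With premise 5, O(notify_blueprint ⊃ ¬archive_patent), the K-axiom yields O(¬archive_patent).
So O(¬archive_patent) holds, i.e. archive_patent is forbidden. None of the other listed options is forbidden under the premises.

archive_patent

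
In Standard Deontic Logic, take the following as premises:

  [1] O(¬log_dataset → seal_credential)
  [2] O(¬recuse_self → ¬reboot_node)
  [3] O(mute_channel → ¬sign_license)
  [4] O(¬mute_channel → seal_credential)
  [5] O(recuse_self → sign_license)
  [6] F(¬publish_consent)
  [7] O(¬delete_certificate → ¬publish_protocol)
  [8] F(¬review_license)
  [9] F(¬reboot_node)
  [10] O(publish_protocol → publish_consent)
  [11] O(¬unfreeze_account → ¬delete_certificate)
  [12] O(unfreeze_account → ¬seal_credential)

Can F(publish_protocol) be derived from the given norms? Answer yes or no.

Yes

Premise 9 is F(¬reboot_node), i.e. O(reboot_node).
The contrapositive of premise 2 (O(¬recuse_self → ¬reboot_node)) is O(reboot_node → recuse_self), and O(reboot_node) is already established, so O(recuse_self).
With premise 5, O(recuse_self → sign_license), the K-axiom yields O(sign_license).
Premise 3 is O(mute_channel → ¬sign_license); contrapositively O(sign_license → ¬mute_channel). Since O(sign_license) holds, K gives O(¬mute_channel).
With premise 4, O(¬mute_channel → seal_credential), the K-axiom yields O(seal_credential).
Premise 12 is O(unfreeze_account → ¬seal_credential); contrapositively O(seal_credential → ¬unfreeze_account). Since O(seal_credential) holds, K gives O(¬unfreeze_account).
From O(¬unfreeze_account) and premise 11, O(¬unfreeze_account → ¬delete_certificate), we obtain O(¬delete_certificate).
From O(¬delete_certificate) and premise 7, O(¬delete_certificate → ¬publish_protocol), we obtain O(¬publish_protocol).
Premises 1, 6, 8, 10 do not contribute to this derivation.
So O(¬publish_protocol) holds, i.e. F(publish_protocol). The claim follows.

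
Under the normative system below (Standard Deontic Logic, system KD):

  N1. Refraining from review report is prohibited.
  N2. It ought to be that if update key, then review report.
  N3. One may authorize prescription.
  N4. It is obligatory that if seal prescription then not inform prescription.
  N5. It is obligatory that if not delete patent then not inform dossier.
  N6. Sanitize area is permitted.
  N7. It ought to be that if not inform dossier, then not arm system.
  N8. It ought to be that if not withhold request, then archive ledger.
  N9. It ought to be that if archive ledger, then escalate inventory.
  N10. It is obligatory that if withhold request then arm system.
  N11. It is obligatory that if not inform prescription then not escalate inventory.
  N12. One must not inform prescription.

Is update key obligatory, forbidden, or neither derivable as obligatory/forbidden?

Premise 2 is O(update_key → review_report); even if O(review_report) held, inferring O(update_key) would be affirming the consequent — invalid.
No premise or chain of K-axiom applications forces O(update_key), and none forces O(¬update_key). So update_key is neither obligatory nor forbidden under these norms.

Neither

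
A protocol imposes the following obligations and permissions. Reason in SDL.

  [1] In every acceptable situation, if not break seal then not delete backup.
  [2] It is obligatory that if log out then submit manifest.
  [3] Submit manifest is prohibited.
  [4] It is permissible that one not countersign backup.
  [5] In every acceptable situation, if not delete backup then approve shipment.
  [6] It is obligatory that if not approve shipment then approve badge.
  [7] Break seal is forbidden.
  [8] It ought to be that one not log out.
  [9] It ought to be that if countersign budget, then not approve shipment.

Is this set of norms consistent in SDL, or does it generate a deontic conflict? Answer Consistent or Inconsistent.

Premise 2 is O(log_out → submit_manifest), but O(log_out) is not derivable from the premises, so it does not yield O(submit_manifest).
So O(submit_manifest) is not derivable, and the apparent clash with O(¬submit_manifest) does not arise.
A world satisfying every obligation exists (e.g. approve_badge=false, approve_shipment=true, break_seal=false, countersign_backup=false, countersign_budget=false, delete_backup=false, log_out=false, submit_manifest=false); no atom is both obligatory and forbidden, so the set is consistent.

Consistent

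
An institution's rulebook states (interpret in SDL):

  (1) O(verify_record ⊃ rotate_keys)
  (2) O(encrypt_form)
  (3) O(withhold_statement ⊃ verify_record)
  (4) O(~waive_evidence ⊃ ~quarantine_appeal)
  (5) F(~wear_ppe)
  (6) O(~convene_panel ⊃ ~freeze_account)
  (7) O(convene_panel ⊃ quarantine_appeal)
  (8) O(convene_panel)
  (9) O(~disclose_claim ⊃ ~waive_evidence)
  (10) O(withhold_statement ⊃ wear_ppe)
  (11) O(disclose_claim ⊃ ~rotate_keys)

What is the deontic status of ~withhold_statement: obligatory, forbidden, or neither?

Obligatory

From premise 8 we have O(convene_panel).
From O(convene_panel) and premise 7, O(convene_panel ⊃ quarantine_appeal), we obtain O(quarantine_appeal).
Premise 4, O(~waive_evidence ⊃ ~quarantine_appeal), contraposes to O(quarantine_appeal ⊃ waive_evidence); with O(quarantine_appeal) we get O(waive_evidence).
The contrapositive of premise 9 (O(~disclose_claim ⊃ ~waive_evidence)) is O(waive_evidence ⊃ disclose_claim), and O(waive_evidence) is already established, so O(disclose_claim).
With premise 11, O(disclose_claim ⊃ ~rotate_keys), the K-axiom yields O(~rotate_keys).
Premise 1, O(verify_record ⊃ rotate_keys), contraposes to O(~rotate_keys ⊃ ~verify_record); with O(~rotate_keys) we get O(~verify_record).
Premise 3, O(withhold_statement ⊃ verify_record), contraposes to O(~verify_record ⊃ ~withhold_statement); with O(~verify_record) we get O(~withhold_statement).
Premises 2, 5, 6, 10 do not contribute to this derivation.
Hence ~withhold_statement is obligatory.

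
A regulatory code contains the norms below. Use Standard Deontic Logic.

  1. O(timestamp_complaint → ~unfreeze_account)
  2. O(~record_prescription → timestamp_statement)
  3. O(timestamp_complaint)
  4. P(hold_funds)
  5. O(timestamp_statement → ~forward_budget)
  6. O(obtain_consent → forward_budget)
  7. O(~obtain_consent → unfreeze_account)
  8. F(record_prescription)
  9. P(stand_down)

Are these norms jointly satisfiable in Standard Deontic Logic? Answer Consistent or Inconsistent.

Premise 3 gives O(timestamp_complaint).
From O(timestamp_complaint) and premise 1, O(timestamp_complaint → ~unfreeze_account), we obtain O(~unfreeze_account).
Premise 7, O(~obtain_consent → unfreeze_account), contraposes to O(~unfreeze_account → obtain_consent); with O(~unfreeze_account) we get O(obtain_consent).
Applying K to premise 6 (O(obtain_consent → forward_budget)) and O(obtain_consent) yields O(forward_budget).
Premise 5, O(timestamp_statement → ~forward_budget), contraposes to O(forward_budget → ~timestamp_statement); with O(forward_budget) we get O(~timestamp_statement).
Premise 2, O(~record_prescription → timestamp_statement), contraposes to O(~timestamp_statement → record_prescription); with O(~timestamp_statement) we get O(record_prescription).
But premise 8, F(record_prescription), means O(~record_prescription).
We now have both O(record_prescription) and O(~record_prescription) — record_prescription is simultaneously obligatory and forbidden, violating the D-axiom.

Inconsistent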